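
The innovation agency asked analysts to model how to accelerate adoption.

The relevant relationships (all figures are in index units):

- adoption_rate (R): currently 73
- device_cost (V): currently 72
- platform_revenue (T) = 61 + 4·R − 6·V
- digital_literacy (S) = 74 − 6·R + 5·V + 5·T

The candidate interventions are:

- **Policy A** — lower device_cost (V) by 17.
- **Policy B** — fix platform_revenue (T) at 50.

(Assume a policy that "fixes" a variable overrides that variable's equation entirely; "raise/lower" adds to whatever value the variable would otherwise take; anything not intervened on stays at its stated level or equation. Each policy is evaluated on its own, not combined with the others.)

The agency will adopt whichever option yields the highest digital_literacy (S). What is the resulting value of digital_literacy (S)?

246

Policy A (V − 17):
  R = 73
  V = 72 − 17 = 55
  T = 61 + 4·73 − 6·55 = 23
  S = 74 − 6·73 + 5·55 + 5·23 = 26
Policy B (T := 50):
  R = 73
  V = 72
  T = 50
  S = 74 − 6·73 + 5·72 + 5·50 = 246
Comparing — Policy A: S=26, Policy B: S=246. Highest is 246 (Policy B).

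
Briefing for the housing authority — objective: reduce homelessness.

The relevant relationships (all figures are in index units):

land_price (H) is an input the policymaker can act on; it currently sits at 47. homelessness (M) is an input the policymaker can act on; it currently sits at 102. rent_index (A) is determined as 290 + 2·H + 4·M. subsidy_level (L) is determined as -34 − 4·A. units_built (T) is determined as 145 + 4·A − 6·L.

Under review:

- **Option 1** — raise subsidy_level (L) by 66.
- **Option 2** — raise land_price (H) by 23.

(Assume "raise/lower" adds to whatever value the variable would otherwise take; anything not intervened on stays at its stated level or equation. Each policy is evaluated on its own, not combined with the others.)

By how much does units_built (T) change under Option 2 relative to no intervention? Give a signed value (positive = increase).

1288

Baseline:
  H = 47
  M = 102
  A = 290 + 2·47 + 4·102 = 792
  L = -34 − 4·792 = -3202
  T = 145 + 4·792 − 6·(-3202) = 22525
Option 2 (H + 23):
  H = 47 + 23 = 70
  M = 102
  A = 290 + 2·70 + 4·102 = 838
  L = -34 − 4·838 = -3386
  T = 145 + 4·838 − 6·(-3386) = 23813
Change in T: 23813 − 22525 = 1288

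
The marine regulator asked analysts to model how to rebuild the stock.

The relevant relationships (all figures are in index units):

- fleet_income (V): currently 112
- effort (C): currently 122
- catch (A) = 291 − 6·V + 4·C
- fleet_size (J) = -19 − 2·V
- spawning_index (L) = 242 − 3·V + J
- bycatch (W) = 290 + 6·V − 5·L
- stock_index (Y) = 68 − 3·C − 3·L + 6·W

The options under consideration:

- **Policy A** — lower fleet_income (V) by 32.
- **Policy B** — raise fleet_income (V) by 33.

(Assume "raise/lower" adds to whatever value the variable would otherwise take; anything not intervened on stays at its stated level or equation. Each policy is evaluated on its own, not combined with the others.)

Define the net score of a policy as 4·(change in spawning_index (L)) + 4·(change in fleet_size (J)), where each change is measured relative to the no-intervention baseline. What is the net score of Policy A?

Baseline:
  V = 112
  J = -19 − 2·112 = -243
  L = 242 − 3·112 + (-243) = -337
Policy A (V − 32):
  V = 112 − 32 = 80
  J = -19 − 2·80 = -179
  L = 242 − 3·80 + (-179) = -177
ΔL = -177 − (-337) = 160; ΔJ = -179 − (-243) = 64
Score = 4·160 + 4·64 = 896

896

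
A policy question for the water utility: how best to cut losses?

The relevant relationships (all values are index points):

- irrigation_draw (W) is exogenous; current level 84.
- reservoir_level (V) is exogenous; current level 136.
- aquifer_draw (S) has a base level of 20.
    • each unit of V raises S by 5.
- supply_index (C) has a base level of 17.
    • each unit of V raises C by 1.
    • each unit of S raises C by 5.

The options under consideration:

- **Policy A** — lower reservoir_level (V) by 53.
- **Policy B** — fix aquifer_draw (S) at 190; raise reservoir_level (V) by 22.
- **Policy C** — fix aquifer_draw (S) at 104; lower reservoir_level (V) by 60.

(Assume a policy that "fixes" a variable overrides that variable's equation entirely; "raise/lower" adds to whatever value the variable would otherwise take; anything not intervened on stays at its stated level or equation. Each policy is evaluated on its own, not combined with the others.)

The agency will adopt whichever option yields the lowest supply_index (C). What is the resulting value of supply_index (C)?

Policy A (V − 53):
  V = 136 − 53 = 83
  S = 20 + 5·83 = 435
  C = 17 + 83 + 5·435 = 2275
Policy B (S := 190, V + 22):
  V = 136 + 22 = 158
  S = 190
  C = 17 + 158 + 5·190 = 1125
Policy C (S := 104, V − 60):
  V = 136 − 60 = 76
  S = 104
  C = 17 + 76 + 5·104 = 613
Comparing — Policy A: C=2275, Policy B: C=1125, Policy C: C=613. Lowest is 613 (Policy C).

613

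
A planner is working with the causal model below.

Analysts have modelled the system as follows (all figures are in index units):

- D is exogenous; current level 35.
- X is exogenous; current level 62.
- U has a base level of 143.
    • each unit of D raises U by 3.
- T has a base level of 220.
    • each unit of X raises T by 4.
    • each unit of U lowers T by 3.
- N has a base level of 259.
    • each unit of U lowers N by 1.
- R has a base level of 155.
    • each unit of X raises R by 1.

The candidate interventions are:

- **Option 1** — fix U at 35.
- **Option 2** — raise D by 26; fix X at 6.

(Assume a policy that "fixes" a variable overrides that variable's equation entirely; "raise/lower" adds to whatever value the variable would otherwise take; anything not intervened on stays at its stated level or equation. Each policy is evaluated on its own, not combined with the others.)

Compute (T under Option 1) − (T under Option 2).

Option 1 (U := 35):
  D = 35
  X = 62
  U = 35
  T = 220 + 4·62 − 3·35 = 363
Option 2 (D + 26, X := 6):
  D = 35 + 26 = 61
  X = 6
  U = 143 + 3·61 = 326
  T = 220 + 4·6 − 3·326 = -734
T: 363 − (-734) = 1097

1097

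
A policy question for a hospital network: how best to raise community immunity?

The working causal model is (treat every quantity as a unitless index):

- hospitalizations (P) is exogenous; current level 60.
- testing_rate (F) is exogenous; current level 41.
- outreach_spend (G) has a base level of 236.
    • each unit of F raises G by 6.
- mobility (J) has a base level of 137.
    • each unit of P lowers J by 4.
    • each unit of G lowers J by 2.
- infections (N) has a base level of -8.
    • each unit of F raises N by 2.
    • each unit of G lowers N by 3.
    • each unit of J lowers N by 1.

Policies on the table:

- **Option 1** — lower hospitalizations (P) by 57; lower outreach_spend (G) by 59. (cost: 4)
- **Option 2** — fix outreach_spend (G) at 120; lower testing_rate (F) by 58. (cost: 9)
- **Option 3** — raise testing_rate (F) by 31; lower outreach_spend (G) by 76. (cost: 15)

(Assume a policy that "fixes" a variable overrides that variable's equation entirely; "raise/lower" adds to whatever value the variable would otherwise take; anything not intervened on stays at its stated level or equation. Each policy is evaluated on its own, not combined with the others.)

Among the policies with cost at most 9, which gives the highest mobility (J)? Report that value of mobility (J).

Option 1 (P − 57, G − 59):
  P = 60 − 57 = 3
  F = 41
  G = 236 + 6·41 (−59 from intervention) = 423
  J = 137 − 4·3 − 2·423 = -721
Option 2 (G := 120, F − 58):
  P = 60
  F = 41 − 58 = -17
  G = 120
  J = 137 − 4·60 − 2·120 = -343
Comparing — Option 1: J=-721, Option 2: J=-343. Highest is -343 (Option 2).

-343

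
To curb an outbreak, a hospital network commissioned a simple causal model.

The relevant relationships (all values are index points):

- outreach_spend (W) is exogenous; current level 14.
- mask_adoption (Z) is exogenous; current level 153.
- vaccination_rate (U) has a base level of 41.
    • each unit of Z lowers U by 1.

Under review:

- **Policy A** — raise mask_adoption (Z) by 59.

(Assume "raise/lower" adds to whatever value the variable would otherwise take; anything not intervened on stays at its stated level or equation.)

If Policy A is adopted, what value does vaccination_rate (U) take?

-171

Policy A (Z + 59):
  Z = 153 + 59 = 212
  U = 41 − 212 = -171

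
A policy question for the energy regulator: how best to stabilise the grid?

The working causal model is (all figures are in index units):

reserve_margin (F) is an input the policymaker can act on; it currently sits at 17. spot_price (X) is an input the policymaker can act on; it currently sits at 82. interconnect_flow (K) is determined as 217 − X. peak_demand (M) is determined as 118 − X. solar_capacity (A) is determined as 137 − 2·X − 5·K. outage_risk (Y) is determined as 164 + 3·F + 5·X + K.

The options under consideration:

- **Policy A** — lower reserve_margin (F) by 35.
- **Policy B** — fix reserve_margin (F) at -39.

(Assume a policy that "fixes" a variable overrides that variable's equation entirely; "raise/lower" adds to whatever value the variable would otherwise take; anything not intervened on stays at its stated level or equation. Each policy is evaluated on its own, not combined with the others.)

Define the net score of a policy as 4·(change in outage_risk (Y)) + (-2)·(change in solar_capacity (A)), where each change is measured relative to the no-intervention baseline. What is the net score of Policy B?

Baseline:
  F = 17
  X = 82
  K = 217 − 82 = 135
  A = 137 − 2·82 − 5·135 = -702
  Y = 164 + 3·17 + 5·82 + 135 = 760
Policy B (F := -39):
  F = -39
  X = 82
  K = 217 − 82 = 135
  A = 137 − 2·82 − 5·135 = -702
  Y = 164 + 3·(-39) + 5·82 + 135 = 592
ΔY = 592 − 760 = -168; ΔA = -702 − (-702) = 0
Score = 4·(-168) + (-2)·0 = -672

-672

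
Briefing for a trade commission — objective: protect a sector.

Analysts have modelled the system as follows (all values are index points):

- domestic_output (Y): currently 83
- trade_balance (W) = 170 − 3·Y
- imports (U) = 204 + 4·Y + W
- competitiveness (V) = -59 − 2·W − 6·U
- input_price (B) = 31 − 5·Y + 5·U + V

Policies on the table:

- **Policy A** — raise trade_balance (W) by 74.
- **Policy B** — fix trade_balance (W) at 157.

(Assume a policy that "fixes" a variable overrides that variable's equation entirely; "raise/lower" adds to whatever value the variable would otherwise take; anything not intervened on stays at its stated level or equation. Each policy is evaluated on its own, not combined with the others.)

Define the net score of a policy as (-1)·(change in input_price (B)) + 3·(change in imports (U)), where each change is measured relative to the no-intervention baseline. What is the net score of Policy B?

Baseline:
  Y = 83
  W = 170 − 3·83 = -79
  U = 204 + 4·83 + (-79) = 457
  V = -59 − 2·(-79) − 6·457 = -2643
  B = 31 − 5·83 + 5·457 + (-2643) = -742
Policy B (W := 157):
  Y = 83
  W = 157
  U = 204 + 4·83 + 157 = 693
  V = -59 − 2·157 − 6·693 = -4531
  B = 31 − 5·83 + 5·693 + (-4531) = -1450
ΔB = -1450 − (-742) = -708; ΔU = 693 − 457 = 236
Score = (-1)·(-708) + 3·236 = 1416

1416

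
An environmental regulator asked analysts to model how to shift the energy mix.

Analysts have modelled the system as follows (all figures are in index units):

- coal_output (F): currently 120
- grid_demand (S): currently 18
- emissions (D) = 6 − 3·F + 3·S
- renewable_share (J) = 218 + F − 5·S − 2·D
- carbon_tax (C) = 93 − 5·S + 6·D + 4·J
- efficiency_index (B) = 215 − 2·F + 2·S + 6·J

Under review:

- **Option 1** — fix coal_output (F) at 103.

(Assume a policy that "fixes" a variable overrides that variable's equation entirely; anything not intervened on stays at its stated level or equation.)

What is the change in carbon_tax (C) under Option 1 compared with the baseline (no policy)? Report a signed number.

Baseline:
  F = 120
  S = 18
  D = 6 − 3·120 + 3·18 = -300
  J = 218 + 120 − 5·18 − 2·(-300) = 848
  C = 93 − 5·18 + 6·(-300) + 4·848 = 1595
Option 1 (F := 103):
  F = 103
  S = 18
  D = 6 − 3·103 + 3·18 = -249
  J = 218 + 103 − 5·18 − 2·(-249) = 729
  C = 93 − 5·18 + 6·(-249) + 4·729 = 1425
Change in C: 1425 − 1595 = -170

-170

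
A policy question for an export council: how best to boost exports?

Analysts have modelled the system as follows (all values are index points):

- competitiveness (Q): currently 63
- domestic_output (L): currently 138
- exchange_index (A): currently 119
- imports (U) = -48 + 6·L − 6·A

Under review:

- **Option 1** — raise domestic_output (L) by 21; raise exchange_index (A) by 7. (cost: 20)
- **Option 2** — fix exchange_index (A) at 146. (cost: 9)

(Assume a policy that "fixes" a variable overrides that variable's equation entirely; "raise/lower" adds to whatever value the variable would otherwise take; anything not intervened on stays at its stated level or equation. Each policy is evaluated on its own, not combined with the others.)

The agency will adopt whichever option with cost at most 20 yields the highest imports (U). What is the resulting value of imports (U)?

Option 1 (L + 21, A + 7):
  L = 138 + 21 = 159
  A = 119 + 7 = 126
  U = -48 + 6·159 − 6·126 = 150
Option 2 (A := 146):
  L = 138
  A = 146
  U = -48 + 6·138 − 6·146 = -96
Comparing — Option 1: U=150, Option 2: U=-96. Highest is 150 (Option 1).

150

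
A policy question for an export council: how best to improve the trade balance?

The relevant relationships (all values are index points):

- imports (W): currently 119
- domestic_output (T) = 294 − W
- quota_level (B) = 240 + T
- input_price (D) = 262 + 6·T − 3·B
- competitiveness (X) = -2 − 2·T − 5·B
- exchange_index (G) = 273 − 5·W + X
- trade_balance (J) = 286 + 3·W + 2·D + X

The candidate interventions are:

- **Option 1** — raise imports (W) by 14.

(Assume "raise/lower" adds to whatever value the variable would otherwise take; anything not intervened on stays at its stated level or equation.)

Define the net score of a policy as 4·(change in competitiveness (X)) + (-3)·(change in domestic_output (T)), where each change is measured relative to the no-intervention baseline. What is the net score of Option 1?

434

Baseline:
  W = 119
  T = 294 − 119 = 175
  B = 240 + 175 = 415
  X = -2 − 2·175 − 5·415 = -2427
Option 1 (W + 14):
  W = 119 + 14 = 133
  T = 294 − 133 = 161
  B = 240 + 161 = 401
  X = -2 − 2·161 − 5·401 = -2329
ΔX = -2329 − (-2427) = 98; ΔT = 161 − 175 = -14
Score = 4·98 + (-3)·(-14) = 434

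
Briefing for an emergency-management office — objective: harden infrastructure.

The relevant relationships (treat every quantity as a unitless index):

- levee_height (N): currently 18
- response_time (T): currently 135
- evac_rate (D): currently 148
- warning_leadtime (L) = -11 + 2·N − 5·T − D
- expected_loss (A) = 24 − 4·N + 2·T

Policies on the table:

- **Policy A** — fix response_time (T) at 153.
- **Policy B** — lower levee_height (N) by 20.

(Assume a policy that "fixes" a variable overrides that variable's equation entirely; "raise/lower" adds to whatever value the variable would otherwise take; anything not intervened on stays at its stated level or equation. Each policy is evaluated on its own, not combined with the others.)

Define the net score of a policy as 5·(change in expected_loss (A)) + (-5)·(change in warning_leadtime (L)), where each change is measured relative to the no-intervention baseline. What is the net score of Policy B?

600

Baseline:
  N = 18
  T = 135
  D = 148
  L = -11 + 2·18 − 5·135 − 148 = -798
  A = 24 − 4·18 + 2·135 = 222
Policy B (N − 20):
  N = 18 − 20 = -2
  T = 135
  D = 148
  L = -11 + 2·(-2) − 5·135 − 148 = -838
  A = 24 − 4·(-2) + 2·135 = 302
ΔA = 302 − 222 = 80; ΔL = -838 − (-798) = -40
Score = 5·80 + (-5)·(-40) = 600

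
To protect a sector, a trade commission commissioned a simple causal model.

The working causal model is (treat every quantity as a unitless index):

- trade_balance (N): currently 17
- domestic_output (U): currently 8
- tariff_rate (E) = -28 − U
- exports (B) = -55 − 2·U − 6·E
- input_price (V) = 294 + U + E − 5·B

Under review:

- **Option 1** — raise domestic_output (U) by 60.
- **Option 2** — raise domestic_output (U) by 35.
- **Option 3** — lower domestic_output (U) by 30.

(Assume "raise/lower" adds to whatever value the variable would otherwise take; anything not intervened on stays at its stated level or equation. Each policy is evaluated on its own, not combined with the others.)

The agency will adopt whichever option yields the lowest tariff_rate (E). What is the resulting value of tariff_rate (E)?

Option 1 (U + 60):
  U = 8 + 60 = 68
  E = -28 − 68 = -96
Option 2 (U + 35):
  U = 8 + 35 = 43
  E = -28 − 43 = -71
Option 3 (U − 30):
  U = 8 − 30 = -22
  E = -28 − (-22) = -6
Comparing — Option 1: E=-96, Option 2: E=-71, Option 3: E=-6. Lowest is -96 (Option 1).

-96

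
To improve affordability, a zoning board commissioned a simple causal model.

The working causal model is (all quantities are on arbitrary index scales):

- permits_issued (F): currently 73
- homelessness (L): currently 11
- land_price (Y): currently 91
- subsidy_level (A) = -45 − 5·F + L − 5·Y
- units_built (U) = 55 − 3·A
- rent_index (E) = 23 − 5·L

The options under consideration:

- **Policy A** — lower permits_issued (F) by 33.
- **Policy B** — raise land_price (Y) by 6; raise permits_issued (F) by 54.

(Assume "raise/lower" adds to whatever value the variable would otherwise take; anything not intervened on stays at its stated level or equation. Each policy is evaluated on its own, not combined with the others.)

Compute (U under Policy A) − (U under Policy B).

Policy A (F − 33):
  F = 73 − 33 = 40
  L = 11
  Y = 91
  A = -45 − 5·40 + 11 − 5·91 = -689
  U = 55 − 3·(-689) = 2122
Policy B (Y + 6, F + 54):
  F = 73 + 54 = 127
  L = 11
  Y = 91 + 6 = 97
  A = -45 − 5·127 + 11 − 5·97 = -1154
  U = 55 − 3·(-1154) = 3517
U: 2122 − 3517 = -1395

-1395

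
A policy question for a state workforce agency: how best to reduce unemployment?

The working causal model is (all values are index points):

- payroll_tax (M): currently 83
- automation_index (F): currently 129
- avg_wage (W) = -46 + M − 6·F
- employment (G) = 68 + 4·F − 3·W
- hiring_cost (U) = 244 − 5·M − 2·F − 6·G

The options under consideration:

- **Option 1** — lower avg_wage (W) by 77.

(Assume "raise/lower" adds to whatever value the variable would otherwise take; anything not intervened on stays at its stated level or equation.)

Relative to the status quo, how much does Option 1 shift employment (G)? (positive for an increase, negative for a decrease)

231

Baseline:
  M = 83
  F = 129
  W = -46 + 83 − 6·129 = -737
  G = 68 + 4·129 − 3·(-737) = 2795
Option 1 (W − 77):
  M = 83
  F = 129
  W = -46 + 83 − 6·129 (−77 from intervention) = -814
  G = 68 + 4·129 − 3·(-814) = 3026
Change in G: 3026 − 2795 = 231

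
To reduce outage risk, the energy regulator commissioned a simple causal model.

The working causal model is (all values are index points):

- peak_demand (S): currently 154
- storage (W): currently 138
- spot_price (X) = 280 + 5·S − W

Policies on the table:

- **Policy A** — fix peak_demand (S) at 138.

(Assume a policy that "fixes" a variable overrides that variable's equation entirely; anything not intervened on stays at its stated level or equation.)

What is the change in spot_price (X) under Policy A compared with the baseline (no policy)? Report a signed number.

Baseline:
  S = 154
  W = 138
  X = 280 + 5·154 − 138 = 912
Policy A (S := 138):
  S = 138
  W = 138
  X = 280 + 5·138 − 138 = 832
Change in X: 832 − 912 = -80

-80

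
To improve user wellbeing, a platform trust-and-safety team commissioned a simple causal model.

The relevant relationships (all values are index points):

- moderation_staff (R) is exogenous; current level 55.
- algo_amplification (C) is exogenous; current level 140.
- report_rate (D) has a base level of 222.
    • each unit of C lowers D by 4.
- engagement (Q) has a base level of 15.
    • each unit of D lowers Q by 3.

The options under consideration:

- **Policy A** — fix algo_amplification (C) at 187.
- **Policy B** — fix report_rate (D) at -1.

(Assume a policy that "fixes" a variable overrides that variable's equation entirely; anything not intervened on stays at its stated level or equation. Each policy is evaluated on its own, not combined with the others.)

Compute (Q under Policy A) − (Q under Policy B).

1575

Policy A (C := 187):
  C = 187
  D = 222 − 4·187 = -526
  Q = 15 − 3·(-526) = 1593
Policy B (D := -1):
  C = 140
  D = -1
  Q = 15 − 3·(-1) = 18
Q: 1593 − 18 = 1575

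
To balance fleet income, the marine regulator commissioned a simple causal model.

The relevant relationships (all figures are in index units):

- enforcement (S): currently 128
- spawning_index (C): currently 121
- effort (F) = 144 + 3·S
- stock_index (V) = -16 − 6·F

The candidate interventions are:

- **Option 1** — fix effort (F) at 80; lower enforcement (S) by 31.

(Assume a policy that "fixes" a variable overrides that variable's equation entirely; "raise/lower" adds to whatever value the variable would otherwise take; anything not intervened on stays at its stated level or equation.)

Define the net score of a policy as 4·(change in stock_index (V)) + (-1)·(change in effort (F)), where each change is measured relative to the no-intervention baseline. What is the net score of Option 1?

Baseline:
  S = 128
  F = 144 + 3·128 = 528
  V = -16 − 6·528 = -3184
Option 1 (F := 80, S − 31):
  S = 128 − 31 = 97
  F = 80
  V = -16 − 6·80 = -496
ΔV = -496 − (-3184) = 2688; ΔF = 80 − 528 = -448
Score = 4·2688 + (-1)·(-448) = 11200

11200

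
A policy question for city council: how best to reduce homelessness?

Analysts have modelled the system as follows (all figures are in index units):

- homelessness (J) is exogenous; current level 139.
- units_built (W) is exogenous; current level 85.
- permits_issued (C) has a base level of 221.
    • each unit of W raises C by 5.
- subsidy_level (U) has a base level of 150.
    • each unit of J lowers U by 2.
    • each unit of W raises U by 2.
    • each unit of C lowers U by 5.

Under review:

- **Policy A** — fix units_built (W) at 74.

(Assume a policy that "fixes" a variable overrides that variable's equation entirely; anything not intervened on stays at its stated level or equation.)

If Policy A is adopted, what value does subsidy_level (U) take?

-2935

Policy A (W := 74):
  J = 139
  W = 74
  C = 221 + 5·74 = 591
  U = 150 − 2·139 + 2·74 − 5·591 = -2935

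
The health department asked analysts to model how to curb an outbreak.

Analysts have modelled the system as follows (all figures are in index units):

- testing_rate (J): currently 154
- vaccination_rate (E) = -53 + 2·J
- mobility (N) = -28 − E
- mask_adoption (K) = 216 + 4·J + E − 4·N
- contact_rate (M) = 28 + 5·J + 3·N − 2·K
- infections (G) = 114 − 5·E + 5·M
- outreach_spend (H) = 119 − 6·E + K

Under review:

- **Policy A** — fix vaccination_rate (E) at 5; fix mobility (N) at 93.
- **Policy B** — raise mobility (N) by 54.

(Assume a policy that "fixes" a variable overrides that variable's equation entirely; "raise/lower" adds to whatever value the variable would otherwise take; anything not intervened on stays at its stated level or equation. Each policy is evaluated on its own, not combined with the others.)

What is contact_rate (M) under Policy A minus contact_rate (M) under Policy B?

4042

Policy A (E := 5, N := 93):
  J = 154
  E = 5
  N = 93
  K = 216 + 4·154 + 5 − 4·93 = 465
  M = 28 + 5·154 + 3·93 − 2·465 = 147
Policy B (N + 54):
  J = 154
  E = -53 + 2·154 = 255
  N = -28 − 255 (+54 from intervention) = -229
  K = 216 + 4·154 + 255 − 4·(-229) = 2003
  M = 28 + 5·154 + 3·(-229) − 2·2003 = -3895
M: 147 − (-3895) = 4042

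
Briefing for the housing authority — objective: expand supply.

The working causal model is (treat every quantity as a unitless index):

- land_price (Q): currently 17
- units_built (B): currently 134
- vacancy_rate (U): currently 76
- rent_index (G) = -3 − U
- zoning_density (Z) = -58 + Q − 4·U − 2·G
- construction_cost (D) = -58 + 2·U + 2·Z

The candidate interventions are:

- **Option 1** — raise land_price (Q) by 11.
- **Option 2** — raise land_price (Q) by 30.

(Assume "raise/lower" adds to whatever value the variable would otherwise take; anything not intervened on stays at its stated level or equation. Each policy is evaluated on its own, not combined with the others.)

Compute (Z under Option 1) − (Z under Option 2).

Option 1 (Q + 11):
  Q = 17 + 11 = 28
  U = 76
  G = -3 − 76 = -79
  Z = -58 + 28 − 4·76 − 2·(-79) = -176
Option 2 (Q + 30):
  Q = 17 + 30 = 47
  U = 76
  G = -3 − 76 = -79
  Z = -58 + 47 − 4·76 − 2·(-79) = -157
Z: -176 − (-157) = -19

-19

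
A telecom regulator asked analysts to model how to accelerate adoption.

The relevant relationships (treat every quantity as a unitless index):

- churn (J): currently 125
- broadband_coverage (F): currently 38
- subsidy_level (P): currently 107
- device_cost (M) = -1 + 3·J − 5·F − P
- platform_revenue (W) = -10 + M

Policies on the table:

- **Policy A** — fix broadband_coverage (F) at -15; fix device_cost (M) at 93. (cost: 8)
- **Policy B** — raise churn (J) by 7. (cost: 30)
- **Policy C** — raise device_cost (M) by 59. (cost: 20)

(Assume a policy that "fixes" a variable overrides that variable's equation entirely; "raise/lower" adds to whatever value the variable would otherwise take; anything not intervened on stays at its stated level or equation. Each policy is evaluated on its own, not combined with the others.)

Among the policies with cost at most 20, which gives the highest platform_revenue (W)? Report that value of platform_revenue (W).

Policy A (F := -15, M := 93):
  J = 125
  F = -15
  P = 107
  M = 93
  W = -10 + 93 = 83
Policy C (M + 59):
  J = 125
  F = 38
  P = 107
  M = -1 + 3·125 − 5·38 − 107 (+59 from intervention) = 136
  W = -10 + 136 = 126
Comparing — Policy A: W=83, Policy C: W=126. Highest is 126 (Policy C).

126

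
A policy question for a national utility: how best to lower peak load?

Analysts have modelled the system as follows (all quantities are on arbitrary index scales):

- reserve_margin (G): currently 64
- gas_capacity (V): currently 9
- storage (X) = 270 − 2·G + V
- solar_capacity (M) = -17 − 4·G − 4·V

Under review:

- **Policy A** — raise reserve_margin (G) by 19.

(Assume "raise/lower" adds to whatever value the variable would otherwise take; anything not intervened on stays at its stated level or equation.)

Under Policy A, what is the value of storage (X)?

Policy A (G + 19):
  G = 64 + 19 = 83
  V = 9
  X = 270 − 2·83 + 9 = 113

113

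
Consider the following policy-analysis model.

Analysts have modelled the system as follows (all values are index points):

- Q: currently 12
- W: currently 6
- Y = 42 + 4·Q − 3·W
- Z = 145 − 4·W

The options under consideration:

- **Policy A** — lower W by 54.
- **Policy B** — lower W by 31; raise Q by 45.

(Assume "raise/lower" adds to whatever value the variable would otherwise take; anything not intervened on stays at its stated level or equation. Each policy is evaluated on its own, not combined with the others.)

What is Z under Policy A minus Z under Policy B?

Policy A (W − 54):
  W = 6 − 54 = -48
  Z = 145 − 4·(-48) = 337
Policy B (W − 31, Q + 45):
  W = 6 − 31 = -25
  Z = 145 − 4·(-25) = 245
Z: 337 − 245 = 92

92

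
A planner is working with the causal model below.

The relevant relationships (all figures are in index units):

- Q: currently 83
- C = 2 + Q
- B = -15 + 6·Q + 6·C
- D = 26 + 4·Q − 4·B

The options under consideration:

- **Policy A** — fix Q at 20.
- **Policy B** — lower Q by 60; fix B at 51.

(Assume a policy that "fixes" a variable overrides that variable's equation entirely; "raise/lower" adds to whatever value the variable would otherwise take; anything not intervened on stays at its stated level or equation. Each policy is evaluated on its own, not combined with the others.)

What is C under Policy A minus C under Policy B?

Policy A (Q := 20):
  Q = 20
  C = 2 + 20 = 22
Policy B (Q − 60, B := 51):
  Q = 83 − 60 = 23
  C = 2 + 23 = 25
C: 22 − 25 = -3

-3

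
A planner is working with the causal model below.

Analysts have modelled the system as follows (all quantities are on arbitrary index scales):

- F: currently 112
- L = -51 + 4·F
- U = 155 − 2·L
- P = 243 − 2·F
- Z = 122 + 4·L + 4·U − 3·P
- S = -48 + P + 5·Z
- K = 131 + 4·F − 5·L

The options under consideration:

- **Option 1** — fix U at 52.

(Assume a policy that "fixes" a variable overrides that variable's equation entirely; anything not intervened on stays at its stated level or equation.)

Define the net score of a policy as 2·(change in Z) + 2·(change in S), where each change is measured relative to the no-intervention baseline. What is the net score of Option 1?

33168

Baseline:
  F = 112
  L = -51 + 4·112 = 397
  U = 155 − 2·397 = -639
  P = 243 − 2·112 = 19
  Z = 122 + 4·397 + 4·(-639) − 3·19 = -903
  S = -48 + 19 + 5·(-903) = -4544
Option 1 (U := 52):
  F = 112
  L = -51 + 4·112 = 397
  U = 52
  P = 243 − 2·112 = 19
  Z = 122 + 4·397 + 4·52 − 3·19 = 1861
  S = -48 + 19 + 5·1861 = 9276
ΔZ = 1861 − (-903) = 2764; ΔS = 9276 − (-4544) = 13820
Score = 2·2764 + 2·13820 = 33168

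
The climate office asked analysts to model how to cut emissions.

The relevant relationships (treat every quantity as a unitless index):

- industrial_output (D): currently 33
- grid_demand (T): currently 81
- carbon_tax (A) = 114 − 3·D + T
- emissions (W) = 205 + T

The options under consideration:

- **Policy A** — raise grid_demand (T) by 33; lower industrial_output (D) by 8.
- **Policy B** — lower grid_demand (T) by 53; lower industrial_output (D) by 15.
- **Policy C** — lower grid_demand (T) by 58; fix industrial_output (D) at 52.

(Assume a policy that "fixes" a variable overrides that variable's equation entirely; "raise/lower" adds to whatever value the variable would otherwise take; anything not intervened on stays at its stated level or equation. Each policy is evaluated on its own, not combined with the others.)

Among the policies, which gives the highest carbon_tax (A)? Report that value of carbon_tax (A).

Policy A (T + 33, D − 8):
  D = 33 − 8 = 25
  T = 81 + 33 = 114
  A = 114 − 3·25 + 114 = 153
Policy B (T − 53, D − 15):
  D = 33 − 15 = 18
  T = 81 − 53 = 28
  A = 114 − 3·18 + 28 = 88
Policy C (T − 58, D := 52):
  D = 52
  T = 81 − 58 = 23
  A = 114 − 3·52 + 23 = -19
Comparing — Policy A: A=153, Policy B: A=88, Policy C: A=-19. Highest is 153 (Policy A).

153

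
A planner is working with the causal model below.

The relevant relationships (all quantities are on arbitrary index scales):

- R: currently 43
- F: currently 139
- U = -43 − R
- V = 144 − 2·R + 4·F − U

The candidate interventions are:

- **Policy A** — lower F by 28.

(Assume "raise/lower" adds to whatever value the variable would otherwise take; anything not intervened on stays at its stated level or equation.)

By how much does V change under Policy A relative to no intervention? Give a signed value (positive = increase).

-112

Baseline:
  R = 43
  F = 139
  U = -43 − 43 = -86
  V = 144 − 2·43 + 4·139 − (-86) = 700
Policy A (F − 28):
  R = 43
  F = 139 − 28 = 111
  U = -43 − 43 = -86
  V = 144 − 2·43 + 4·111 − (-86) = 588
Change in V: 588 − 700 = -112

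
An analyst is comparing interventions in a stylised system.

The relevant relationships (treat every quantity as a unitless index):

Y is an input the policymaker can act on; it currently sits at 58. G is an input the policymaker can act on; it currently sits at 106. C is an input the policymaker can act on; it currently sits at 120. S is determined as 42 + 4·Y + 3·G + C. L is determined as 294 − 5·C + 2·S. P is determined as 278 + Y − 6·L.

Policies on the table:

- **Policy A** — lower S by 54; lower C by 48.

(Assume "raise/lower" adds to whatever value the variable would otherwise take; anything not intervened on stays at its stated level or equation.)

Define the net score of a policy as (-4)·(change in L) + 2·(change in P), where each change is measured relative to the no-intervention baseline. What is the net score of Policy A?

Baseline:
  Y = 58
  G = 106
  C = 120
  S = 42 + 4·58 + 3·106 + 120 = 712
  L = 294 − 5·120 + 2·712 = 1118
  P = 278 + 58 − 6·1118 = -6372
Policy A (S − 54, C − 48):
  Y = 58
  G = 106
  C = 120 − 48 = 72
  S = 42 + 4·58 + 3·106 + 72 (−54 from intervention) = 610
  L = 294 − 5·72 + 2·610 = 1154
  P = 278 + 58 − 6·1154 = -6588
ΔL = 1154 − 1118 = 36; ΔP = -6588 − (-6372) = -216
Score = (-4)·36 + 2·(-216) = -576

-576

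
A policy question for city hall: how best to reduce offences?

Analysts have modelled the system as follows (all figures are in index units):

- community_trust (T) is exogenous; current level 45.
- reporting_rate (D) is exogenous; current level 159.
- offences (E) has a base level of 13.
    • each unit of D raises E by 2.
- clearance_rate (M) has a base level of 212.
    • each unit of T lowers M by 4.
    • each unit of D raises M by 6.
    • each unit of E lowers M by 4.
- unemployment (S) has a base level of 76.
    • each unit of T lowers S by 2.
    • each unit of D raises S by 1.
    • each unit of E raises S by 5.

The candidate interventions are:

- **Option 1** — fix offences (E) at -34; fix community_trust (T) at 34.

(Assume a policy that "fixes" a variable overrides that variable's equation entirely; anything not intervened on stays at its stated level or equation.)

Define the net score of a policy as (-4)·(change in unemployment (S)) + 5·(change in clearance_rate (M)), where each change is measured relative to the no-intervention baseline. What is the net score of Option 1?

Baseline:
  T = 45
  D = 159
  E = 13 + 2·159 = 331
  M = 212 − 4·45 + 6·159 − 4·331 = -338
  S = 76 − 2·45 + 159 + 5·331 = 1800
Option 1 (E := -34, T := 34):
  T = 34
  D = 159
  E = -34
  M = 212 − 4·34 + 6·159 − 4·(-34) = 1166
  S = 76 − 2·34 + 159 + 5·(-34) = -3
ΔS = -3 − 1800 = -1803; ΔM = 1166 − (-338) = 1504
Score = (-4)·(-1803) + 5·1504 = 14732

14732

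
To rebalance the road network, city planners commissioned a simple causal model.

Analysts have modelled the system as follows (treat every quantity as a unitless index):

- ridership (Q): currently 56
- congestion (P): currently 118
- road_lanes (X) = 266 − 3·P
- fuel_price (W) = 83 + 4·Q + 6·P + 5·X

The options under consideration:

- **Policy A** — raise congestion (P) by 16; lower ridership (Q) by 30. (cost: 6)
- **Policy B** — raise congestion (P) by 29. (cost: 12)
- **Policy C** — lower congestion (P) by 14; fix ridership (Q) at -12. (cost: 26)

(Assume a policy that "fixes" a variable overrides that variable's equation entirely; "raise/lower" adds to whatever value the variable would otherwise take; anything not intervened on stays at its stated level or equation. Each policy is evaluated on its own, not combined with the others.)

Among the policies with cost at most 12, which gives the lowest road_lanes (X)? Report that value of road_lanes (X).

-175

Policy A (P + 16, Q − 30):
  P = 118 + 16 = 134
  X = 266 − 3·134 = -136
Policy B (P + 29):
  P = 118 + 29 = 147
  X = 266 − 3·147 = -175
Comparing — Policy A: X=-136, Policy B: X=-175. Lowest is -175 (Policy B).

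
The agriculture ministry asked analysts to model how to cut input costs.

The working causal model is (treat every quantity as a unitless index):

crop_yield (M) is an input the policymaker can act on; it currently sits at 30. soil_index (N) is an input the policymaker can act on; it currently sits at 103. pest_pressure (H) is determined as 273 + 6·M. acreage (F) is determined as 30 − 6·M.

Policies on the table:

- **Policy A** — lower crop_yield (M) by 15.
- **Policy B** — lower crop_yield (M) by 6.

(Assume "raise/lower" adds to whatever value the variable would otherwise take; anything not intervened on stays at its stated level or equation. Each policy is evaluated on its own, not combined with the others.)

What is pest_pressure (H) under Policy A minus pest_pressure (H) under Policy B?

-54

Policy A (M − 15):
  M = 30 − 15 = 15
  H = 273 + 6·15 = 363
Policy B (M − 6):
  M = 30 − 6 = 24
  H = 273 + 6·24 = 417
H: 363 − 417 = -54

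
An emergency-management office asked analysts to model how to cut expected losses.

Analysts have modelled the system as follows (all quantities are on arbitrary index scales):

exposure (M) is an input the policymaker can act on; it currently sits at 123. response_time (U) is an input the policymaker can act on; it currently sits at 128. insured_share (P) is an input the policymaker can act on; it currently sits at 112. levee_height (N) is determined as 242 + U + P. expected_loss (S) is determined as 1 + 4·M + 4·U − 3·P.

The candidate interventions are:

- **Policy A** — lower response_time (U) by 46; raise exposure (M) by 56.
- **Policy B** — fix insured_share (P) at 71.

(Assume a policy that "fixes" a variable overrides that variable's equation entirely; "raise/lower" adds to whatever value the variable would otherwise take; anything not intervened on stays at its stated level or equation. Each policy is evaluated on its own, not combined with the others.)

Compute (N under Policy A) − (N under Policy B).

Policy A (U − 46, M + 56):
  U = 128 − 46 = 82
  P = 112
  N = 242 + 82 + 112 = 436
Policy B (P := 71):
  U = 128
  P = 71
  N = 242 + 128 + 71 = 441
N: 436 − 441 = -5

-5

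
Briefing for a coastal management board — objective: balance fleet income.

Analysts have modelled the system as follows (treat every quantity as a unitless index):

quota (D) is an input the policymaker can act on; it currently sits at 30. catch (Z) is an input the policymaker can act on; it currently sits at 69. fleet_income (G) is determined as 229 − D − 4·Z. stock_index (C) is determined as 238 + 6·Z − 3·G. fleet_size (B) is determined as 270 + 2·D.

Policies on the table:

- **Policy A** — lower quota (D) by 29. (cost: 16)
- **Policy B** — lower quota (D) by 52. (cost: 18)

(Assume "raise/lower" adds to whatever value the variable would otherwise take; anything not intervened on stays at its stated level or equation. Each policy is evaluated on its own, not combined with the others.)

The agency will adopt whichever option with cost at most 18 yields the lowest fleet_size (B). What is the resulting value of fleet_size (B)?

Policy A (D − 29):
  D = 30 − 29 = 1
  B = 270 + 2·1 = 272
Policy B (D − 52):
  D = 30 − 52 = -22
  B = 270 + 2·(-22) = 226
Comparing — Policy A: B=272, Policy B: B=226. Lowest is 226 (Policy B).

226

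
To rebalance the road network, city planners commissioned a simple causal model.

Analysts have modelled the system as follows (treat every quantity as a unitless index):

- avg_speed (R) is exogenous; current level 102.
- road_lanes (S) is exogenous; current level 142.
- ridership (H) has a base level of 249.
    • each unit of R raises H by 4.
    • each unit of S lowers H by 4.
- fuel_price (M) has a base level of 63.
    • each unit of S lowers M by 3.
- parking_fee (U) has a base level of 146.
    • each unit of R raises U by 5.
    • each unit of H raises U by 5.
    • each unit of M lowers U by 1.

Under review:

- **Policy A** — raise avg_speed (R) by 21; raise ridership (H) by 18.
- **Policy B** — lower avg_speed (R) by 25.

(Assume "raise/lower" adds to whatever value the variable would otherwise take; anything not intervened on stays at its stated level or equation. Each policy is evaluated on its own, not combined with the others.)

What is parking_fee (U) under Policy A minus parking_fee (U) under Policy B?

1240

Policy A (R + 21, H + 18):
  R = 102 + 21 = 123
  S = 142
  H = 249 + 4·123 − 4·142 (+18 from intervention) = 191
  M = 63 − 3·142 = -363
  U = 146 + 5·123 + 5·191 − (-363) = 2079
Policy B (R − 25):
  R = 102 − 25 = 77
  S = 142
  H = 249 + 4·77 − 4·142 = -11
  M = 63 − 3·142 = -363
  U = 146 + 5·77 + 5·(-11) − (-363) = 839
U: 2079 − 839 = 1240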